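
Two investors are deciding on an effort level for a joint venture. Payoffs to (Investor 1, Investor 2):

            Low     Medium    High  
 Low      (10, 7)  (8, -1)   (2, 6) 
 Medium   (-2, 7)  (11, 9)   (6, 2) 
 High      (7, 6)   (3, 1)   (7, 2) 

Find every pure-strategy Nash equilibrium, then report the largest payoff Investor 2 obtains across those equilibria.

Both Low is a pure NE (Investor 1: 10 ≥ 7; Investor 2: 7 ≥ 6). Investor 2 gets 7.
Both Medium is a pure NE (Investor 1: 11 ≥ 8; Investor 2: 9 ≥ 7). Investor 2 gets 9.
Every other cell has a profitable deviation for at least one player. Highest of {7, 9} is 9.

9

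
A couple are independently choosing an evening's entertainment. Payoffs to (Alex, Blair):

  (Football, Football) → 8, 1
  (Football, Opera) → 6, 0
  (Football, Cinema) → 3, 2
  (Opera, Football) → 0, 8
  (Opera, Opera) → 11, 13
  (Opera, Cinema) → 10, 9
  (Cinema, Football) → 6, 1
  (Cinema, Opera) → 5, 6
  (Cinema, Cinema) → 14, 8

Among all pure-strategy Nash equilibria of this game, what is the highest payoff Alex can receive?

Both Opera is a pure NE (Alex: 11 ≥ 6; Blair: 13 ≥ 9). Alex gets 11.
Both Cinema is a pure NE (Alex: 14 ≥ 10; Blair: 8 ≥ 6). Alex gets 14.
Every other cell has a profitable deviation for at least one player. Highest of {11, 14} is 14.

14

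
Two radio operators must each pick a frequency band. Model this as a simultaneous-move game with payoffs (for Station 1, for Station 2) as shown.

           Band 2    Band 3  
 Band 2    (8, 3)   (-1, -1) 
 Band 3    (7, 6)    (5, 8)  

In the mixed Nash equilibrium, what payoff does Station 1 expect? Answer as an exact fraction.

47/7

Station 2 mixes with probability q on Band 2, chosen so Station 1 is indifferent: 8q + (-1)(1−q) = 7q + 5(1−q) gives q = 6/7.
Station 1's expected payoff (from either row, since indifferent) is 8·6/7 + (-1)·1/7 = 47/7.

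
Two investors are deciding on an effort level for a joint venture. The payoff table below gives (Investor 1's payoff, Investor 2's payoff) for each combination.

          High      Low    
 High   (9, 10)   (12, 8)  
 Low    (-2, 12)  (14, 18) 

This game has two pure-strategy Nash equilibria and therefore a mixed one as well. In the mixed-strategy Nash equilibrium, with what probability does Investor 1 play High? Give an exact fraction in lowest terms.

Investor 1's mix p on High must make Investor 2 indifferent between High and Low.
Investor 2's payoff from High: 10p + 12(1−p). From Low: 8p + 18(1−p).
Set equal: 2p = 6(1−p) → p = 6/8 = 3/4.

3/4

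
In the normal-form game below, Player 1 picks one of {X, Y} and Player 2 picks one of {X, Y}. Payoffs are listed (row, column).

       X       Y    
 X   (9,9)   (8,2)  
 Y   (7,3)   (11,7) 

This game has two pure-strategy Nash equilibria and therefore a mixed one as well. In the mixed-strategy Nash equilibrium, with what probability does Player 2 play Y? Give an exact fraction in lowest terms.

2/5

Player 2's mix q on X must make Player 1 indifferent between X and Y.
Player 1's payoff from X: 9q + 8(1−q). From Y: 7q + 11(1−q).
Set equal: 2q = 3(1−q) → q = 3/5.
Probability on Y is 1 − 3/5 = 2/5.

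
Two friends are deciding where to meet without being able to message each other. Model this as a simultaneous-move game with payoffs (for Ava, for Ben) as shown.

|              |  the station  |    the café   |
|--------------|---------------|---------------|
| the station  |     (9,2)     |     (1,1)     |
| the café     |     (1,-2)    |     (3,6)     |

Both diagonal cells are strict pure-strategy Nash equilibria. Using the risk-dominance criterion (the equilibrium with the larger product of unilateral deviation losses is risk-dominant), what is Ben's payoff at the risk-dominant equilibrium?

At both the station: Ava loses 9 − 1 = 8 by deviating; Ben loses 2 − 1 = 1. Product = 8·1 = 8.
At both the café: Ava loses 3 − 1 = 2 by deviating; Ben loses 6 − (-2) = 8. Product = 2·8 = 16.
16 > 8, so both the café is risk-dominant. Ben's payoff there is 6.

6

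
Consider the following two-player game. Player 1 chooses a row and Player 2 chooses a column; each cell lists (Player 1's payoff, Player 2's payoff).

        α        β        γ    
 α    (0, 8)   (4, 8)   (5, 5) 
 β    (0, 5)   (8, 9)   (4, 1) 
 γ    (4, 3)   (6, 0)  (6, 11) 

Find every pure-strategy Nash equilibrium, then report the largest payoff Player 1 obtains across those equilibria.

8

Both β is a pure NE (Player 1: 8 ≥ 6; Player 2: 9 ≥ 5). Player 1 gets 8.
Both γ is a pure NE (Player 1: 6 ≥ 5; Player 2: 11 ≥ 3). Player 1 gets 6.
Every other cell has a profitable deviation for at least one player. Highest of {8, 6} is 8.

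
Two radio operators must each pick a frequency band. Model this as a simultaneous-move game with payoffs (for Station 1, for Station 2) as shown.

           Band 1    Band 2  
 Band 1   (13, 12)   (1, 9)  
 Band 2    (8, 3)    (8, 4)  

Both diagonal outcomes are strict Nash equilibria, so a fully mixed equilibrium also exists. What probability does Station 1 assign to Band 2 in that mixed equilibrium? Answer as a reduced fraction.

3/4

Station 1's mix p on Band 1 must make Station 2 indifferent between Band 1 and Band 2.
Station 2's payoff from Band 1: 12p + 3(1−p). From Band 2: 9p + 4(1−p).
Set equal: 3p = 1(1−p) → p = 1/4.
Probability on Band 2 is 1 − 1/4 = 3/4.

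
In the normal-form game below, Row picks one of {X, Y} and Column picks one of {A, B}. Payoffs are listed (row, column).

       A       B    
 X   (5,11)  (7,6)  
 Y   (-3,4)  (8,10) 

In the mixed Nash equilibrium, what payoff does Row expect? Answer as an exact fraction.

Column mixes with probability q on A, chosen so Row is indifferent: 5q + 7(1−q) = (-3)q + 8(1−q) gives q = 1/9.
Row's expected payoff (from either row, since indifferent) is 5·1/9 + 7·8/9 = 61/9.

61/9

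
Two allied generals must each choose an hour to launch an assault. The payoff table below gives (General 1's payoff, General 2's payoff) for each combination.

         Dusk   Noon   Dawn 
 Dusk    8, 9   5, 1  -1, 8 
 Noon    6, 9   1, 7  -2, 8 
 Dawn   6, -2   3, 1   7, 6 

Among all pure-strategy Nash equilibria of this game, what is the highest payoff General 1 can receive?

8

Both Dusk is a pure NE (General 1: 8 ≥ 6; General 2: 9 ≥ 8). General 1 gets 8.
Both Dawn is a pure NE (General 1: 7 ≥ -1; General 2: 6 ≥ 1). General 1 gets 7.
Every other cell has a profitable deviation for at least one player. Highest of {8, 7} is 8.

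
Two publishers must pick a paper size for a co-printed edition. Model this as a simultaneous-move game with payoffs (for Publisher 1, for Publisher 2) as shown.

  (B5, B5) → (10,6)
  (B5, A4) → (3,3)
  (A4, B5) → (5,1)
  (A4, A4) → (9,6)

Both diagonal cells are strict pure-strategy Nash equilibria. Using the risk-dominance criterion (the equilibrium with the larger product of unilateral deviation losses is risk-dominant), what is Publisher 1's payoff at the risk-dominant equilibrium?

9

At both B5: Publisher 1 loses 10 − 5 = 5 by deviating; Publisher 2 loses 6 − 3 = 3. Product = 5·3 = 15.
At both A4: Publisher 1 loses 9 − 3 = 6 by deviating; Publisher 2 loses 6 − 1 = 5. Product = 6·5 = 30.
30 > 15, so both A4 is risk-dominant. Publisher 1's payoff there is 9.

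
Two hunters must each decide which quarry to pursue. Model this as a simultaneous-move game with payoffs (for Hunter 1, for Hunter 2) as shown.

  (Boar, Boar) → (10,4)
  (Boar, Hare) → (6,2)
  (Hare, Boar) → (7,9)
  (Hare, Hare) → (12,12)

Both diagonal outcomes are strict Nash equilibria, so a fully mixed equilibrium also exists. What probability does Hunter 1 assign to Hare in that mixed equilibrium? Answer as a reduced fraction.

Hunter 1's mix p on Boar must make Hunter 2 indifferent between Boar and Hare.
Hunter 2's payoff from Boar: 4p + 9(1−p). From Hare: 2p + 12(1−p).
Set equal: 2p = 3(1−p) → p = 3/5.
Probability on Hare is 1 − 3/5 = 2/5.

2/5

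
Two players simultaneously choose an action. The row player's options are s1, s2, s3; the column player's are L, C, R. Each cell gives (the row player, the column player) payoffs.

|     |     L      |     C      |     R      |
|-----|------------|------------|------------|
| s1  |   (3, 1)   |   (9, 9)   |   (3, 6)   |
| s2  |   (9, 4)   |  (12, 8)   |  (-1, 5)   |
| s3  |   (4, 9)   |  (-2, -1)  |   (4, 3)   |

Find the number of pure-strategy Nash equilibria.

(s2, C): the row player gets 12 (best alternative 9); the column player gets 8 (best alternative 5). Neither deviates — NE.
(s1, L) is not a NE: the row player would switch to s2 (9 > 3).
No other cell survives both best-response checks, so there is 1 pure NE.

1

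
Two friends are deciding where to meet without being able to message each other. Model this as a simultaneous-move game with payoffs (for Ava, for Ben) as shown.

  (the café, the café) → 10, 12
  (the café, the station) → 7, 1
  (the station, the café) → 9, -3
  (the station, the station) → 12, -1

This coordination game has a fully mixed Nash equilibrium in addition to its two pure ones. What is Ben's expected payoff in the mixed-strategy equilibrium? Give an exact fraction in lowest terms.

Ava mixes with probability p on the café, chosen so Ben is indifferent: 12p + (-3)(1−p) = 1p + (-1)(1−p) gives p = 2/13.
Ben's expected payoff is 12·2/13 + (-3)·11/13 = -9/13.

-9/13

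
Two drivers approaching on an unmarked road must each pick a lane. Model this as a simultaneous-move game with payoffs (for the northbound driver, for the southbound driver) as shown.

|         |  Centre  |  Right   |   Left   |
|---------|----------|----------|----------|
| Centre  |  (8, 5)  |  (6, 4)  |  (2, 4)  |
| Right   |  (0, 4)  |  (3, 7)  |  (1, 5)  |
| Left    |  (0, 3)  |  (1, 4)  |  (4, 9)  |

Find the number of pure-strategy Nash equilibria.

2

Both Centre: the northbound driver gets 8 (best alternative 0); the southbound driver gets 5 (best alternative 4). Neither deviates — NE.
Both Left: the northbound driver gets 4 (best alternative 2); the southbound driver gets 9 (best alternative 4). Neither deviates — NE.
Both Right is not a NE: the northbound driver would switch to Centre (6 > 3).
No other cell survives both best-response checks, so there are 2 pure NE.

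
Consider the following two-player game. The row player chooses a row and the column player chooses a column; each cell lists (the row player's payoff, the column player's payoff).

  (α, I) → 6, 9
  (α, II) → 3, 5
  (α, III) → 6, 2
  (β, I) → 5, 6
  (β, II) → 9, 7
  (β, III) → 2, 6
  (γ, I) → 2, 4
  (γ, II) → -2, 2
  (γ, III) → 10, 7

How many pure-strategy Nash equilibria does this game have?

(α, I): the row player gets 6 (best alternative 5); the column player gets 9 (best alternative 5). Neither deviates — NE.
(β, II): the row player gets 9 (best alternative 3); the column player gets 7 (best alternative 6). Neither deviates — NE.
(γ, III): the row player gets 10 (best alternative 6); the column player gets 7 (best alternative 4). Neither deviates — NE.
(α, II) is not a NE: the row player would switch to β (9 > 3).
No other cell survives both best-response checks, so there are 3 pure NE.

3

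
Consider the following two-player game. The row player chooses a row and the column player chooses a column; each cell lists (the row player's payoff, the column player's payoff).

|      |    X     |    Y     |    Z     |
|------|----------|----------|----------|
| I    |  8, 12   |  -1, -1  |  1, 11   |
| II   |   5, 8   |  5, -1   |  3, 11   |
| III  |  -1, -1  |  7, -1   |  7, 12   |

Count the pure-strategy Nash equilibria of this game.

(I, X): the row player gets 8 (best alternative 5); the column player gets 12 (best alternative 11). Neither deviates — NE.
(III, Z): the row player gets 7 (best alternative 3); the column player gets 12 (best alternative -1). Neither deviates — NE.
(II, Y) is not a NE: the row player would switch to III (7 > 5).
No other cell survives both best-response checks, so there are 2 pure NE.

2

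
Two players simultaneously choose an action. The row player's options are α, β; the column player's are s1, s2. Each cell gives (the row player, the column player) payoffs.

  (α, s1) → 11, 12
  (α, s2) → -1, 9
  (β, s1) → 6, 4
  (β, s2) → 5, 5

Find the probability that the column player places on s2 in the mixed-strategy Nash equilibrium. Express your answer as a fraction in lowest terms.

The column player's mix q on s1 must make the row player indifferent between α and β.
The row player's payoff from α: 11q + (-1)(1−q). From β: 6q + 5(1−q).
Set equal: 5q = 6(1−q) → q = 6/11.
Probability on s2 is 1 − 6/11 = 5/11.

5/11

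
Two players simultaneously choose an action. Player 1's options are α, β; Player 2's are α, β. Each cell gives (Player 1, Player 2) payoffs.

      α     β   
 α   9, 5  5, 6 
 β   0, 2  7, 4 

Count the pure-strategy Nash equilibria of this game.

Both β: Player 1 gets 7 (best alternative 5); Player 2 gets 4 (best alternative 2). Neither deviates — NE.
Both α is not a NE: Player 2 would switch to β (6 > 5).
No other cell survives both best-response checks, so there is 1 pure NE.

1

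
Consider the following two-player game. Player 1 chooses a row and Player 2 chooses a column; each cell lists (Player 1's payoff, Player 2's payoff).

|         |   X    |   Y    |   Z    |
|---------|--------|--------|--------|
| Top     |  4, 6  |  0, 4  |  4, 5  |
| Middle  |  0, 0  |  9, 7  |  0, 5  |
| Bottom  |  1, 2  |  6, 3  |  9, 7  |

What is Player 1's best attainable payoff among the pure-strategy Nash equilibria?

9

(Top, X) is a pure NE (Player 1: 4 ≥ 1; Player 2: 6 ≥ 5). Player 1 gets 4.
(Middle, Y) is a pure NE (Player 1: 9 ≥ 6; Player 2: 7 ≥ 5). Player 1 gets 9.
(Bottom, Z) is a pure NE (Player 1: 9 ≥ 4; Player 2: 7 ≥ 3). Player 1 gets 9.
Every other cell has a profitable deviation for at least one player. Highest of {4, 9, 9} is 9.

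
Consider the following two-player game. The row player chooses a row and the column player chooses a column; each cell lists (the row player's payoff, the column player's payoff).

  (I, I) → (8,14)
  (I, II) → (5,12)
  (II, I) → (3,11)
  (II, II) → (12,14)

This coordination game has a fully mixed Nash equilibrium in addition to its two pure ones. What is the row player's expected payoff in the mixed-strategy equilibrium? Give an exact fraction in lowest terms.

The column player mixes with probability q on I, chosen so the row player is indifferent: 8q + 5(1−q) = 3q + 12(1−q) gives q = 7/12.
The row player's expected payoff (from either row, since indifferent) is 8·7/12 + 5·5/12 = 27/4.

27/4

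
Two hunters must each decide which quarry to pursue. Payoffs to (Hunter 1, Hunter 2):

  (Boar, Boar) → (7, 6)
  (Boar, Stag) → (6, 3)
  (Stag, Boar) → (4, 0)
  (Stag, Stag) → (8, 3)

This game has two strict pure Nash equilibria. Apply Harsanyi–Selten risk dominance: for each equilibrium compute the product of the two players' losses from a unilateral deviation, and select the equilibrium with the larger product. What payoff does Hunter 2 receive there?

6

At both Boar: Hunter 1 loses 7 − 4 = 3 by deviating; Hunter 2 loses 6 − 3 = 3. Product = 3·3 = 9.
At both Stag: Hunter 1 loses 8 − 6 = 2 by deviating; Hunter 2 loses 3 − 0 = 3. Product = 2·3 = 6.
9 > 6, so both Boar is risk-dominant. Hunter 2's payoff there is 6.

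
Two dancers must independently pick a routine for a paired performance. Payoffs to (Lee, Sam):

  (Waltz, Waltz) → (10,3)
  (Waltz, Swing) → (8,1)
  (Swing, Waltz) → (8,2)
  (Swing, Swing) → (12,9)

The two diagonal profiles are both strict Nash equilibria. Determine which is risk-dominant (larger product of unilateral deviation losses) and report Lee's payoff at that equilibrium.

At both Waltz: Lee loses 10 − 8 = 2 by deviating; Sam loses 3 − 1 = 2. Product = 2·2 = 4.
At both Swing: Lee loses 12 − 8 = 4 by deviating; Sam loses 9 − 2 = 7. Product = 4·7 = 28.
28 > 4, so both Swing is risk-dominant. Lee's payoff there is 12.

12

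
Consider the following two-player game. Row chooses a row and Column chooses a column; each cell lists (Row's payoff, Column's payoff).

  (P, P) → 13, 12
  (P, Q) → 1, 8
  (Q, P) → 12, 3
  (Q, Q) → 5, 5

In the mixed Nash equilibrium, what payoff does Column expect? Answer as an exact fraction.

Row mixes with probability p on P, chosen so Column is indifferent: 12p + 3(1−p) = 8p + 5(1−p) gives p = 1/3.
Column's expected payoff is 12·1/3 + 3·2/3 = 6.

6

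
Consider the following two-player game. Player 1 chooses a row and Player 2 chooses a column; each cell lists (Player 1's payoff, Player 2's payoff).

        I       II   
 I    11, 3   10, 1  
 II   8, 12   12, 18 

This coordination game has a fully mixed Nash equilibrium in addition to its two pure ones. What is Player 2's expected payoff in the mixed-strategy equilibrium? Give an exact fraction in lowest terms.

Player 1 mixes with probability p on I, chosen so Player 2 is indifferent: 3p + 12(1−p) = 1p + 18(1−p) gives p = 3/4.
Player 2's expected payoff is 3·3/4 + 12·1/4 = 21/4.

21/4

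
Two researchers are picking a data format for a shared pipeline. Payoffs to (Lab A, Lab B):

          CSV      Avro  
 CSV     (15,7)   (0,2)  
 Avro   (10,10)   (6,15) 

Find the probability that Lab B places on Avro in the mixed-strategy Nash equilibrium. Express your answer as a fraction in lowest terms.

Lab B's mix q on CSV must make Lab A indifferent between CSV and Avro.
Lab A's payoff from CSV: 15q + 0(1−q). From Avro: 10q + 6(1−q).
Set equal: 5q = 6(1−q) → q = 6/11.
Probability on Avro is 1 − 6/11 = 5/11.

5/11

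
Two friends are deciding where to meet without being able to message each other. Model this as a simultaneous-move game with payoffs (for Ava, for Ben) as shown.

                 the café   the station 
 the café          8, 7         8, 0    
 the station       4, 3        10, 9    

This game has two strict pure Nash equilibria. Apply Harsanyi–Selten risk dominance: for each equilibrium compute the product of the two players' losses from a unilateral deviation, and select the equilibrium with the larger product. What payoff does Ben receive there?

7

At both the café: Ava loses 8 − 4 = 4 by deviating; Ben loses 7 − 0 = 7. Product = 4·7 = 28.
At both the station: Ava loses 10 − 8 = 2 by deviating; Ben loses 9 − 3 = 6. Product = 2·6 = 12.
28 > 12, so both the café is risk-dominant. Ben's payoff there is 7.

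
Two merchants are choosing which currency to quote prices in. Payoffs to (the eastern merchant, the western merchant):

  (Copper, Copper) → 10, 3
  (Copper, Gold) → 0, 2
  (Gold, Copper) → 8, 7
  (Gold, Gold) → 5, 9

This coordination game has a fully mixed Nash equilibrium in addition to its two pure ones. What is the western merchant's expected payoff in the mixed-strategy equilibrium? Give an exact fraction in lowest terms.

The eastern merchant mixes with probability p on Copper, chosen so the western merchant is indifferent: 3p + 7(1−p) = 2p + 9(1−p) gives p = 2/3.
The western merchant's expected payoff is 3·2/3 + 7·1/3 = 13/3.

13/3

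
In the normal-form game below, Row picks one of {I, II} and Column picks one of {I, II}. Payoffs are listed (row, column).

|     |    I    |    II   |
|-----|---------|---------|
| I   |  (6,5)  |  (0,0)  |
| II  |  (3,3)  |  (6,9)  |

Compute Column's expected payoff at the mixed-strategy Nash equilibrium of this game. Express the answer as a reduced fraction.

45/11

Row mixes with probability p on I, chosen so Column is indifferent: 5p + 3(1−p) = 0p + 9(1−p) gives p = 6/11.
Column's expected payoff is 5·6/11 + 3·5/11 = 45/11.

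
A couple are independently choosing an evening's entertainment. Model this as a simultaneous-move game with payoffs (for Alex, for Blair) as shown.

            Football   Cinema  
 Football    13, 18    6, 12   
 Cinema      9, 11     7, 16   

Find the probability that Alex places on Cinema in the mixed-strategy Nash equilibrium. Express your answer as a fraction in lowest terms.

Alex's mix p on Football must make Blair indifferent between Football and Cinema.
Blair's payoff from Football: 18p + 11(1−p). From Cinema: 12p + 16(1−p).
Set equal: 6p = 5(1−p) → p = 5/11.
Probability on Cinema is 1 − 5/11 = 6/11.

6/11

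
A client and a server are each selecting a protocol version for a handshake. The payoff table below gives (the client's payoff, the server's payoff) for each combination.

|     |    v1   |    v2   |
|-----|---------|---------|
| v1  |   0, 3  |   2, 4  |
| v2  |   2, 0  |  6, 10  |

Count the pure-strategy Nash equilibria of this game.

1

Both v2: the client gets 6 (best alternative 2); the server gets 10 (best alternative 0). Neither deviates — NE.
Both v1 is not a NE: the client would switch to v2 (2 > 0).
No other cell survives both best-response checks, so there is 1 pure NE.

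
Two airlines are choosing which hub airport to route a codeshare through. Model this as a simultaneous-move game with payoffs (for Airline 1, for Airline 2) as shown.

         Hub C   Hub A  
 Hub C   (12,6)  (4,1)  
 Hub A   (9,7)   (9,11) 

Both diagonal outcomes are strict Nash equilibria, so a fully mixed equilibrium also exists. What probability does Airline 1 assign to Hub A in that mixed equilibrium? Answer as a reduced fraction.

5/9

Airline 1's mix p on Hub C must make Airline 2 indifferent between Hub C and Hub A.
Airline 2's payoff from Hub C: 6p + 7(1−p). From Hub A: 1p + 11(1−p).
Set equal: 5p = 4(1−p) → p = 4/9.
Probability on Hub A is 1 − 4/9 = 5/9.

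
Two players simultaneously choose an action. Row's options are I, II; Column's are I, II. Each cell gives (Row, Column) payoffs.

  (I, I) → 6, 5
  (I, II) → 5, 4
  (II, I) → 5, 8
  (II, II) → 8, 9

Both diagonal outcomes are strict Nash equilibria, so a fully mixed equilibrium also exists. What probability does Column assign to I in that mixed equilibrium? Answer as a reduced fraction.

3/4

Column's mix q on I must make Row indifferent between I and II.
Row's payoff from I: 6q + 5(1−q). From II: 5q + 8(1−q).
Set equal: 1q = 3(1−q) → q = 3/4.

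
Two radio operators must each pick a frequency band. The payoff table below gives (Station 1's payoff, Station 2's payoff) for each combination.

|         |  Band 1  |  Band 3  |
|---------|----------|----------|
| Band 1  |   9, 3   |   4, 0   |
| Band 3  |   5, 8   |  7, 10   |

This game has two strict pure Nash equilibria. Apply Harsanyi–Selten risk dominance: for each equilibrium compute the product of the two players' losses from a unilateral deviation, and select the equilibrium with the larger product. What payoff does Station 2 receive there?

3

At both Band 1: Station 1 loses 9 − 5 = 4 by deviating; Station 2 loses 3 − 0 = 3. Product = 4·3 = 12.
At both Band 3: Station 1 loses 7 − 4 = 3 by deviating; Station 2 loses 10 − 8 = 2. Product = 3·2 = 6.
12 > 6, so both Band 1 is risk-dominant. Station 2's payoff there is 3.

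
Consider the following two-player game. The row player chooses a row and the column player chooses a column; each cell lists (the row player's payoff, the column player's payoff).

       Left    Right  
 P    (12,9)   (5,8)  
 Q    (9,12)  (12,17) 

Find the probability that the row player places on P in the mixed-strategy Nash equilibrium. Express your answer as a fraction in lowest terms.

5/6

The row player's mix p on P must make the column player indifferent between Left and Right.
The column player's payoff from Left: 9p + 12(1−p). From Right: 8p + 17(1−p).
Set equal: 1p = 5(1−p) → p = 5/6.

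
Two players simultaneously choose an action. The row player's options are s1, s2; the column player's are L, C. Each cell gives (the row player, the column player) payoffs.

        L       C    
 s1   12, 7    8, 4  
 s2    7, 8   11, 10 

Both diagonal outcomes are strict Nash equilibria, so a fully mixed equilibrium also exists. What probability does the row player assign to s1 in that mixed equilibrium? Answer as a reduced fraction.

The row player's mix p on s1 must make the column player indifferent between L and C.
The column player's payoff from L: 7p + 8(1−p). From C: 4p + 10(1−p).
Set equal: 3p = 2(1−p) → p = 2/5.

2/5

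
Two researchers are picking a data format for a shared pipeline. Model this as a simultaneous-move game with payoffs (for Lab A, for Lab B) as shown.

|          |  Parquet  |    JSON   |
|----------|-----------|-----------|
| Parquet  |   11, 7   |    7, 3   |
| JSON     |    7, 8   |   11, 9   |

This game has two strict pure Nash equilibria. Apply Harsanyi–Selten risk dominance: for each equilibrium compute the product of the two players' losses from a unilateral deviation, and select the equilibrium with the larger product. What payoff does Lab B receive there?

7

At both Parquet: Lab A loses 11 − 7 = 4 by deviating; Lab B loses 7 − 3 = 4. Product = 4·4 = 16.
At both JSON: Lab A loses 11 − 7 = 4 by deviating; Lab B loses 9 − 8 = 1. Product = 4·1 = 4.
16 > 4, so both Parquet is risk-dominant. Lab B's payoff there is 7.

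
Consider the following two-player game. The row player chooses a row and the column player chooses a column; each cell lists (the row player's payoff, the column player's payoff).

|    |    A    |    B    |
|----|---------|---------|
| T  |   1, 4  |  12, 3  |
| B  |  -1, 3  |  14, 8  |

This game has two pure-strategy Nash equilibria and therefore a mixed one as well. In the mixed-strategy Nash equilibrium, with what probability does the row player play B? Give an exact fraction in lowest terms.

1/6

The row player's mix p on T must make the column player indifferent between A and B.
The column player's payoff from A: 4p + 3(1−p). From B: 3p + 8(1−p).
Set equal: 1p = 5(1−p) → p = 5/6.
Probability on B is 1 − 5/6 = 1/6.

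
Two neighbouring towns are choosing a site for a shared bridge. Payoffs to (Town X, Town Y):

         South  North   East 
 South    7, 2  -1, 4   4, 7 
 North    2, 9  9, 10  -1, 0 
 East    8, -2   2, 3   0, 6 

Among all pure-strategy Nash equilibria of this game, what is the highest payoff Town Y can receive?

10

(South, East) is a pure NE (Town X: 4 ≥ 0; Town Y: 7 ≥ 4). Town Y gets 7.
Both North is a pure NE (Town X: 9 ≥ 2; Town Y: 10 ≥ 9). Town Y gets 10.
Every other cell has a profitable deviation for at least one player. Highest of {7, 10} is 10.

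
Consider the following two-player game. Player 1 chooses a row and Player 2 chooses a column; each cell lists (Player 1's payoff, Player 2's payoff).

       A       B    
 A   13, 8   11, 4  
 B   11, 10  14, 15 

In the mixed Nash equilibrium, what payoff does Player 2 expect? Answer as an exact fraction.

80/9

Player 1 mixes with probability p on A, chosen so Player 2 is indifferent: 8p + 10(1−p) = 4p + 15(1−p) gives p = 5/9.
Player 2's expected payoff is 8·5/9 + 10·4/9 = 80/9.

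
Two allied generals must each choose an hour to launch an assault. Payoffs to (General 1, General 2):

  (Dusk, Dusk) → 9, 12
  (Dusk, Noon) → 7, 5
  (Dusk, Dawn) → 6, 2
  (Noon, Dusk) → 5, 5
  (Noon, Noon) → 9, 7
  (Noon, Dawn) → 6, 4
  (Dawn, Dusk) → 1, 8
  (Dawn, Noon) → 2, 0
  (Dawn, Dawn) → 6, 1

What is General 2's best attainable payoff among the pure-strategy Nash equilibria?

12

Both Dusk is a pure NE (General 1: 9 ≥ 5; General 2: 12 ≥ 5). General 2 gets 12.
Both Noon is a pure NE (General 1: 9 ≥ 7; General 2: 7 ≥ 5). General 2 gets 7.
Every other cell has a profitable deviation for at least one player. Highest of {12, 7} is 12.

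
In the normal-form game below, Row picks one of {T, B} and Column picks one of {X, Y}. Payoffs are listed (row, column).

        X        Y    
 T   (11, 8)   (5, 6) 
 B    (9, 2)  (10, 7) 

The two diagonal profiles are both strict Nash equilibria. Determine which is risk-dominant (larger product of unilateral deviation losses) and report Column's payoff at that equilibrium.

At (T, X): Row loses 11 − 9 = 2 by deviating; Column loses 8 − 6 = 2. Product = 2·2 = 4.
At (B, Y): Row loses 10 − 5 = 5 by deviating; Column loses 7 − 2 = 5. Product = 5·5 = 25.
25 > 4, so (B, Y) is risk-dominant. Column's payoff there is 7.

7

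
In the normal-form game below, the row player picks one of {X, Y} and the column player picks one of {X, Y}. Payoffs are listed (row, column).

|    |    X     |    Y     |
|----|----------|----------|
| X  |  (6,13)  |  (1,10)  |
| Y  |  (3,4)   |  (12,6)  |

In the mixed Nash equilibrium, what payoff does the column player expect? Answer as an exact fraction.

38/5

The row player mixes with probability p on X, chosen so the column player is indifferent: 13p + 4(1−p) = 10p + 6(1−p) gives p = 2/5.
The column player's expected payoff is 13·2/5 + 4·3/5 = 38/5.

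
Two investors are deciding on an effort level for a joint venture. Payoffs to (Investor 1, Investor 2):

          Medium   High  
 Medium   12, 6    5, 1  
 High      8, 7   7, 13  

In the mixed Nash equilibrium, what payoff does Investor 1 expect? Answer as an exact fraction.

Investor 2 mixes with probability q on Medium, chosen so Investor 1 is indifferent: 12q + 5(1−q) = 8q + 7(1−q) gives q = 1/3.
Investor 1's expected payoff (from either row, since indifferent) is 12·1/3 + 5·2/3 = 22/3.

22/3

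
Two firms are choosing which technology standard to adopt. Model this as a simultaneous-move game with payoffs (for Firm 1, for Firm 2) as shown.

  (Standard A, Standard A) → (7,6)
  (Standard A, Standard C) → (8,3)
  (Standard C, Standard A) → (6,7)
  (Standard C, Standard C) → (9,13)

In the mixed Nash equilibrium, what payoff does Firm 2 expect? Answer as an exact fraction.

19/3

Firm 1 mixes with probability p on Standard A, chosen so Firm 2 is indifferent: 6p + 7(1−p) = 3p + 13(1−p) gives p = 2/3.
Firm 2's expected payoff is 6·2/3 + 7·1/3 = 19/3.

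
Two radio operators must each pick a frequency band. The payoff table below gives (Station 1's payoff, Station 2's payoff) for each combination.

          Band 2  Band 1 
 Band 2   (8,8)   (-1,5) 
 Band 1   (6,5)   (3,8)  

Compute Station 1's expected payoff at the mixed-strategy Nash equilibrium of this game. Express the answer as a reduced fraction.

Station 2 mixes with probability q on Band 2, chosen so Station 1 is indifferent: 8q + (-1)(1−q) = 6q + 3(1−q) gives q = 2/3.
Station 1's expected payoff (from either row, since indifferent) is 8·2/3 + (-1)·1/3 = 5.

5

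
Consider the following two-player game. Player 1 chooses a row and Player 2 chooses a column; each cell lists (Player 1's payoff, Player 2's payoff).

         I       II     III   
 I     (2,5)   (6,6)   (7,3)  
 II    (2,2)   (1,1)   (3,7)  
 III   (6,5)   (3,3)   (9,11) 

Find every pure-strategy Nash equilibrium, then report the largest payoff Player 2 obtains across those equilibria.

11

(I, II) is a pure NE (Player 1: 6 ≥ 3; Player 2: 6 ≥ 5). Player 2 gets 6.
Both III is a pure NE (Player 1: 9 ≥ 7; Player 2: 11 ≥ 5). Player 2 gets 11.
Every other cell has a profitable deviation for at least one player. Highest of {6, 11} is 11.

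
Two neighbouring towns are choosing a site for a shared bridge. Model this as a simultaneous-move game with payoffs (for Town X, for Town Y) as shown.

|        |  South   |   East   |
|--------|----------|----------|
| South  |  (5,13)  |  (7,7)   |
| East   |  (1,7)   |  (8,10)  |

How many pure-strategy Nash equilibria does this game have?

2

Both South: Town X gets 5 (best alternative 1); Town Y gets 13 (best alternative 7). Neither deviates — NE.
Both East: Town X gets 8 (best alternative 7); Town Y gets 10 (best alternative 7). Neither deviates — NE.
(South, East) is not a NE: Town X would switch to East (8 > 7).
No other cell survives both best-response checks, so there are 2 pure NE.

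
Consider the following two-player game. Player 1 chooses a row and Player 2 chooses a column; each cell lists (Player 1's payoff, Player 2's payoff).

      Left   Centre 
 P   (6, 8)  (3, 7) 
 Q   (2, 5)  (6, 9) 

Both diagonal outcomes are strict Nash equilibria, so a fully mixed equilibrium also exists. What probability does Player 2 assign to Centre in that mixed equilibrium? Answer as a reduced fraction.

4/7

Player 2's mix q on Left must make Player 1 indifferent between P and Q.
Player 1's payoff from P: 6q + 3(1−q). From Q: 2q + 6(1−q).
Set equal: 4q = 3(1−q) → q = 3/7.
Probability on Centre is 1 − 3/7 = 4/7.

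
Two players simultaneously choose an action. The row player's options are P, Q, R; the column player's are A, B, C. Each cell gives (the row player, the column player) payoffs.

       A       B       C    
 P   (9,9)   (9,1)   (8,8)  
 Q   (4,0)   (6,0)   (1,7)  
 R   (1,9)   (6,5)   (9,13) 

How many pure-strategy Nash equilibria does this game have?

2

(P, A): the row player gets 9 (best alternative 4); the column player gets 9 (best alternative 8). Neither deviates — NE.
(R, C): the row player gets 9 (best alternative 8); the column player gets 13 (best alternative 9). Neither deviates — NE.
(Q, B) is not a NE: the row player would switch to P (9 > 6).
No other cell survives both best-response checks, so there are 2 pure NE.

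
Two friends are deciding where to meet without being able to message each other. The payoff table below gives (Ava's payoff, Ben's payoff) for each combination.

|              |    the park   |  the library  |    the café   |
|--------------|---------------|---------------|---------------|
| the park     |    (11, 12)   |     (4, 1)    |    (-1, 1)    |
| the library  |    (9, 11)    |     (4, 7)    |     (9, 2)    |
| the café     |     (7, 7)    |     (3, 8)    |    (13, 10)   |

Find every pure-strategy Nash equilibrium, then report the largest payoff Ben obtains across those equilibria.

Both the park is a pure NE (Ava: 11 ≥ 9; Ben: 12 ≥ 1). Ben gets 12.
Both the café is a pure NE (Ava: 13 ≥ 9; Ben: 10 ≥ 8). Ben gets 10.
Every other cell has a profitable deviation for at least one player. Highest of {12, 10} is 12.

12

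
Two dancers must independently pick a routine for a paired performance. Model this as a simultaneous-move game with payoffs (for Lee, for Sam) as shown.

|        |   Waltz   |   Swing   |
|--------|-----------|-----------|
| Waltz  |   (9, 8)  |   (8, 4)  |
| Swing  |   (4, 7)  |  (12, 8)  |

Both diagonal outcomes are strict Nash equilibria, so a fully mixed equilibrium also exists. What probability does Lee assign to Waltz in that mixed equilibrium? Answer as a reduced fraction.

Lee's mix p on Waltz must make Sam indifferent between Waltz and Swing.
Sam's payoff from Waltz: 8p + 7(1−p). From Swing: 4p + 8(1−p).
Set equal: 4p = 1(1−p) → p = 1/5.

1/5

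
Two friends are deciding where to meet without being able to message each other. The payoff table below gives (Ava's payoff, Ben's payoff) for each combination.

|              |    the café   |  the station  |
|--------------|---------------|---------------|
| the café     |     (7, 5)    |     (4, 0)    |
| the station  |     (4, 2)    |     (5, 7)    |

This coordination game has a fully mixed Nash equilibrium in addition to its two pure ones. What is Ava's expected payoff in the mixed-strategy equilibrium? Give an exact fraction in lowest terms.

Ben mixes with probability q on the café, chosen so Ava is indifferent: 7q + 4(1−q) = 4q + 5(1−q) gives q = 1/4.
Ava's expected payoff (from either row, since indifferent) is 7·1/4 + 4·3/4 = 19/4.

19/4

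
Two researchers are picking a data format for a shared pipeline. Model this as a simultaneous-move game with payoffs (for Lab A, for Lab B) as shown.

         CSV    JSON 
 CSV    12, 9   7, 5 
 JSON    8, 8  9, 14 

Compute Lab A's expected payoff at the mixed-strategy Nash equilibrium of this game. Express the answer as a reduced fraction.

26/3

Lab B mixes with probability q on CSV, chosen so Lab A is indifferent: 12q + 7(1−q) = 8q + 9(1−q) gives q = 1/3.
Lab A's expected payoff (from either row, since indifferent) is 12·1/3 + 7·2/3 = 26/3.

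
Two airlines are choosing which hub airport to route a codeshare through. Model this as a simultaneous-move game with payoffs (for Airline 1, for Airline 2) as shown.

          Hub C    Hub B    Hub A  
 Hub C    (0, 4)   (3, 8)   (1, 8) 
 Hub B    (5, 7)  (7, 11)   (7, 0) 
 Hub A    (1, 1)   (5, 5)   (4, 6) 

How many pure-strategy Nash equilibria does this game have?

Both Hub B: Airline 1 gets 7 (best alternative 5); Airline 2 gets 11 (best alternative 7). Neither deviates — NE.
Both Hub C is not a NE: Airline 1 would switch to Hub B (5 > 0).
No other cell survives both best-response checks, so there is 1 pure NE.

1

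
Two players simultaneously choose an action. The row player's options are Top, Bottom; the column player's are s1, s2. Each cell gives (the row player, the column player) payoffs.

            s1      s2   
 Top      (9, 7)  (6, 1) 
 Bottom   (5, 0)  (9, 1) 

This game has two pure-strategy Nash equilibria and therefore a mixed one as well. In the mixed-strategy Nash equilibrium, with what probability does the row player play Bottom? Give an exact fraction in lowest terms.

6/7

The row player's mix p on Top must make the column player indifferent between s1 and s2.
The column player's payoff from s1: 7p + 0(1−p). From s2: 1p + 1(1−p).
Set equal: 6p = 1(1−p) → p = 1/7.
Probability on Bottom is 1 − 1/7 = 6/7.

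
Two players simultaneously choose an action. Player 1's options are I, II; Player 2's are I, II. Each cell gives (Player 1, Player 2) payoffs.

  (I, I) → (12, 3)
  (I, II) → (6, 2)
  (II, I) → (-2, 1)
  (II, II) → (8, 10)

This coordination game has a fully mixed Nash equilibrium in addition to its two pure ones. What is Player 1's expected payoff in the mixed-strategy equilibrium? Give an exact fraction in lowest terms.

Player 2 mixes with probability q on I, chosen so Player 1 is indifferent: 12q + 6(1−q) = (-2)q + 8(1−q) gives q = 1/8.
Player 1's expected payoff (from either row, since indifferent) is 12·1/8 + 6·7/8 = 27/4.

27/4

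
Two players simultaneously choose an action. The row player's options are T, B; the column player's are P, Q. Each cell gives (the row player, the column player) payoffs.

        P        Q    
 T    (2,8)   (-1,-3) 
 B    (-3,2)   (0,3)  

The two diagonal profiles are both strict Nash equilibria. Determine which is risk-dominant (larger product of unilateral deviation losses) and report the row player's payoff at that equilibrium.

2

At (T, P): the row player loses 2 − (-3) = 5 by deviating; the column player loses 8 − (-3) = 11. Product = 5·11 = 55.
At (B, Q): the row player loses 0 − (-1) = 1 by deviating; the column player loses 3 − 2 = 1. Product = 1·1 = 1.
55 > 1, so (T, P) is risk-dominant. The row player's payoff there is 2.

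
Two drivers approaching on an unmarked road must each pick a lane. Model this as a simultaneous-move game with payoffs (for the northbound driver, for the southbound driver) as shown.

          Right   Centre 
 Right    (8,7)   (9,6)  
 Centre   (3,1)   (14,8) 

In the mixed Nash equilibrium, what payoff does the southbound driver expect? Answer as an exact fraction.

25/4

The northbound driver mixes with probability p on Right, chosen so the southbound driver is indifferent: 7p + 1(1−p) = 6p + 8(1−p) gives p = 7/8.
The southbound driver's expected payoff is 7·7/8 + 1·1/8 = 25/4.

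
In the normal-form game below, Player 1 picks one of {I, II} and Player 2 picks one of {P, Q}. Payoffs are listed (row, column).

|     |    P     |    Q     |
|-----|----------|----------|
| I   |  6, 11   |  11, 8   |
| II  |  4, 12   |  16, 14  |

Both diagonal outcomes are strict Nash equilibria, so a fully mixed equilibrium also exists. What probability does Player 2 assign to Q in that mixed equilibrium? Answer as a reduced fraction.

2/7

Player 2's mix q on P must make Player 1 indifferent between I and II.
Player 1's payoff from I: 6q + 11(1−q). From II: 4q + 16(1−q).
Set equal: 2q = 5(1−q) → q = 5/7.
Probability on Q is 1 − 5/7 = 2/7.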